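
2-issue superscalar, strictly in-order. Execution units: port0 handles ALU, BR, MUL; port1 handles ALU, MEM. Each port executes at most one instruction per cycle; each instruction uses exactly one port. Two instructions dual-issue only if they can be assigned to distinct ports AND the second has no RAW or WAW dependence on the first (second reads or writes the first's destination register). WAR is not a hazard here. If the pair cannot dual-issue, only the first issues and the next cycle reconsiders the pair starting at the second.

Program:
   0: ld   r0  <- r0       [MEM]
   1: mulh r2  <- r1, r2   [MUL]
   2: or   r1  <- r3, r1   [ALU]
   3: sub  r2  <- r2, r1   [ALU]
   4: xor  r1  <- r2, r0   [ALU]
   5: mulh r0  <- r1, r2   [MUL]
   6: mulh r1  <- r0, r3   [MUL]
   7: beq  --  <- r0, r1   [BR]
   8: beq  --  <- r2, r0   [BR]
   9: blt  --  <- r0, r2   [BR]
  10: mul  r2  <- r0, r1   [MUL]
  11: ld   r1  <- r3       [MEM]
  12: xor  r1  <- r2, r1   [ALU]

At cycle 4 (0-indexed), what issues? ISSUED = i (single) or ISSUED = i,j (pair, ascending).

c0: i0/i1 ld+mulh  pair
c1: i2 or  RAW r1
c2: i3 sub  RAW r2
c3: i4 xor  RAW r1
c4: i5 mulh  no-port MUL/MUL
c5: i6 mulh  no-port MUL/BR
c6: i7 beq  no-port BR/BR
c7: i8 beq  no-port BR/BR
c8: i9 blt  no-port BR/MUL
c9: i10/i11 mul+ld  pair
c10: i12 xor  tail

ISSUED = 5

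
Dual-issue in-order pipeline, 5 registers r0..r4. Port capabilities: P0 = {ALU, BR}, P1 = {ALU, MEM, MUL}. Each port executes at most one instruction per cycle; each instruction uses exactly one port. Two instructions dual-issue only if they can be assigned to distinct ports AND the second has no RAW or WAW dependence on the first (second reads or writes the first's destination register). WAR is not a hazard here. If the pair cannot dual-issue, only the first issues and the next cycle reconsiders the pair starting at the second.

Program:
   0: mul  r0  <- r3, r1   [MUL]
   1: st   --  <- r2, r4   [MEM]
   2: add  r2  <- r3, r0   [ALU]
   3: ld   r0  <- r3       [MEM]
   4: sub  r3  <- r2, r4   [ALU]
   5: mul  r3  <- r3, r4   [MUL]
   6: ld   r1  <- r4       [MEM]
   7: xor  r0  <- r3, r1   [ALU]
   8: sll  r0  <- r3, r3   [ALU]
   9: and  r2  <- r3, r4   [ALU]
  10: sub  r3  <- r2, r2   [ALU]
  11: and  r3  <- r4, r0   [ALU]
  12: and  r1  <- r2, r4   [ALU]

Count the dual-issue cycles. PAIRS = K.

[0] i0  mul.MUL  -- no-port MUL/MEM
[1] i1&i2  st.MEM;add.ALU  -- pair
[2] i3&i4  ld.MEM;sub.ALU  -- pair
[3] i5  mul.MUL  -- no-port MUL/MEM
[4] i6  ld.MEM  -- RAW r1
[5] i7  xor.ALU  -- WAW r0
[6] i8&i9  sll.ALU;and.ALU  -- pair
[7] i10  sub.ALU  -- WAW r3
[8] i11&i12  and.ALU;and.ALU  -- pair

PAIRS = 4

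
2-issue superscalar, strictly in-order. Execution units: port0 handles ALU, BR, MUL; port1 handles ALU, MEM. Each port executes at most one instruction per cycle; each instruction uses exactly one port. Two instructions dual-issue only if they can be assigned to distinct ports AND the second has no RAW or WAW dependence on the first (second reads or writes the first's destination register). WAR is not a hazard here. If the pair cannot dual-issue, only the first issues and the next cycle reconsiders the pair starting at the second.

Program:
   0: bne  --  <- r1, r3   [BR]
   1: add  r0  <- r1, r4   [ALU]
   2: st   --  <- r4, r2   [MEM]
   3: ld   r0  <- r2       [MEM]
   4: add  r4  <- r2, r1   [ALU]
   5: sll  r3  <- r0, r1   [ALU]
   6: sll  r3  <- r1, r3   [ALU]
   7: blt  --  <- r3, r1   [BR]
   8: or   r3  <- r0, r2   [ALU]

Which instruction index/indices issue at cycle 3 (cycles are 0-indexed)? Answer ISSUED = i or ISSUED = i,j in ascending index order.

ISSUED = 5

c0: i0+i1 bne/add  pair
c1: i2 st  no-port MEM/MEM
c2: i3+i4 ld/add  pair
c3: i5 sll  RAW+WAW r3
c4: i6 sll  RAW r3
c5: i7+i8 blt/or  pair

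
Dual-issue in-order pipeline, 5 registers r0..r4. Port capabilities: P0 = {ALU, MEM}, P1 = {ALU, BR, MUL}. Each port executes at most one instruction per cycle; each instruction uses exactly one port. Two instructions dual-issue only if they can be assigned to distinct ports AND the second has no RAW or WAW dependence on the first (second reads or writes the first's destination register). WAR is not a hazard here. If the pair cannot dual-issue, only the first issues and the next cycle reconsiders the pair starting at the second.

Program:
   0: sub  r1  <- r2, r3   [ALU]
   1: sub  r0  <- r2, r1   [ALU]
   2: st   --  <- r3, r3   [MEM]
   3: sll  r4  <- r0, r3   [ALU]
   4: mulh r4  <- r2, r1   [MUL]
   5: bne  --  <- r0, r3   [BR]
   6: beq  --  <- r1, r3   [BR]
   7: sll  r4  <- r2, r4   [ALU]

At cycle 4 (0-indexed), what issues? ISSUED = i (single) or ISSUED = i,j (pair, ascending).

[0] i0  sub  -- RAW r1
[1] i1/i2  sub st  -- dual
[2] i3  sll  -- WAW r4
[3] i4  mulh  -- no-port MUL/BR
[4] i5  bne  -- no-port BR/BR
[5] i6/i7  beq sll  -- dual

ISSUED = 5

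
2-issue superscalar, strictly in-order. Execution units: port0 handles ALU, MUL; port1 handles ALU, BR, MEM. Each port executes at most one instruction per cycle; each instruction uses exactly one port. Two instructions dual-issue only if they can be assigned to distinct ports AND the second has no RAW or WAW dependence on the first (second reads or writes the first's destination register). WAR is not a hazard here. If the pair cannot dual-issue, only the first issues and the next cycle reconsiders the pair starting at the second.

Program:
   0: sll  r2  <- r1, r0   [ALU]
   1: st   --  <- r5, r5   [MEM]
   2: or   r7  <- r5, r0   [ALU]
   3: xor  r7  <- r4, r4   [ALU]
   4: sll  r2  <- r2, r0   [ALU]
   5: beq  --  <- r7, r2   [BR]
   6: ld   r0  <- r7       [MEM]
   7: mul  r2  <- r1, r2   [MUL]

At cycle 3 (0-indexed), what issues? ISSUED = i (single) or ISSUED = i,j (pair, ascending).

ISSUED = 5

[0] i0,i1  sll+st  -- pair
[1] i2  or  -- WAW r7
[2] i3,i4  xor+sll  -- pair
[3] i5  beq  -- no-port BR/MEM
[4] i6,i7  ld+mul  -- pair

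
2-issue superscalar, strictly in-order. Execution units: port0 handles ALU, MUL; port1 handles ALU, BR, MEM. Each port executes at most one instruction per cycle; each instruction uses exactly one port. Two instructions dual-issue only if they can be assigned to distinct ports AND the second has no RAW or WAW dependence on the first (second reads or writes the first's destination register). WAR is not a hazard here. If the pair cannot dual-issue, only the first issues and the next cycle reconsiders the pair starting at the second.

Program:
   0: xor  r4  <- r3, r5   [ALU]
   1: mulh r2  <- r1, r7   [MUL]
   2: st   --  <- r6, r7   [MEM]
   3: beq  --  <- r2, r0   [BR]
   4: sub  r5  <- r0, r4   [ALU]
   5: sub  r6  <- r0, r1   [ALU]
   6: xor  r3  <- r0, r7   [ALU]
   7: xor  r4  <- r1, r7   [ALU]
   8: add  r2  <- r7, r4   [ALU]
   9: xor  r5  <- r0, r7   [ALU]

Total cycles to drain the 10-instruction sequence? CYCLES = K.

0. xor.ALU mulh.MUL @i0&i1  | 2-wide
1. st.MEM @i2  | no-port MEM/BR
2. beq.BR sub.ALU @i3&i4  | 2-wide
3. sub.ALU xor.ALU @i5&i6  | 2-wide
4. xor.ALU @i7  | RAW r4
5. add.ALU xor.ALU @i8&i9  | 2-wide

CYCLES = 6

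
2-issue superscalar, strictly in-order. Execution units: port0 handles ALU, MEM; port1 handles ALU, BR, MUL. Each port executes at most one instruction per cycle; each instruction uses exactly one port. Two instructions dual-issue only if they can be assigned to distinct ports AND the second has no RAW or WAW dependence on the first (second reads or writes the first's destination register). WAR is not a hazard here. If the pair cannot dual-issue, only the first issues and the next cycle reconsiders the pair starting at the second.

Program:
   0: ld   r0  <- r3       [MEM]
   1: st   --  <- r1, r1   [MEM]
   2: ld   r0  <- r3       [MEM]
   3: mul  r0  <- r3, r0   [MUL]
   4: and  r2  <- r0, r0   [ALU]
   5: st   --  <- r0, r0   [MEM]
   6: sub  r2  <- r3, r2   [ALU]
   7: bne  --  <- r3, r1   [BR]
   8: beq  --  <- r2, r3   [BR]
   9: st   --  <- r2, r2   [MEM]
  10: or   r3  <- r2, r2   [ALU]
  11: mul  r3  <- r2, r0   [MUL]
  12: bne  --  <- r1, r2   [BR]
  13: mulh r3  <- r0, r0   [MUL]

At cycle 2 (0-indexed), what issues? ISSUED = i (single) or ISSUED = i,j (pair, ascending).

c0: i0 ld  no-port MEM/MEM
c1: i1 st  no-port MEM/MEM
c2: i2 ld  RAW+WAW r0
c3: i3 mul  RAW r0
c4: i4&i5 and;st  pair
c5: i6&i7 sub;bne  pair
c6: i8&i9 beq;st  pair
c7: i10 or  WAW r3
c8: i11 mul  no-port MUL/BR
c9: i12 bne  no-port BR/MUL
c10: i13 mulh  tail

ISSUED = 2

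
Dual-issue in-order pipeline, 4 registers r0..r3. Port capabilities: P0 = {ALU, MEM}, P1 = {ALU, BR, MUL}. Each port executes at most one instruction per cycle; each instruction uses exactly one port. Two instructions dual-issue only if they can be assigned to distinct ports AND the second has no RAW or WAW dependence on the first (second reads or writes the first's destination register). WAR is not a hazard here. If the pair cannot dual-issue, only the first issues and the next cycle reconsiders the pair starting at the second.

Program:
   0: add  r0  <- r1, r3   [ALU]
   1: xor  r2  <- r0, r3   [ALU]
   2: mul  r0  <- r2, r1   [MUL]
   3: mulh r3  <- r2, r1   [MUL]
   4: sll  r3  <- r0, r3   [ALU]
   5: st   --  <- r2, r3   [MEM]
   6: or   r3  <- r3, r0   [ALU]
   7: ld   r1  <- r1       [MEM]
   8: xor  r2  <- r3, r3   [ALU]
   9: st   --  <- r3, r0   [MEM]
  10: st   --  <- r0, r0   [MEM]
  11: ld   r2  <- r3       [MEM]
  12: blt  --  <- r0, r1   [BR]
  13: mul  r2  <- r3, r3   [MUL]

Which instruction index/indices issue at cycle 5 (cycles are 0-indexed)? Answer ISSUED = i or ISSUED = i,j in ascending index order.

  cy0 -> i0 (add.ALU) RAW r0
  cy1 -> i1 (xor.ALU) RAW r2
  cy2 -> i2 (mul.MUL) no-port MUL/MUL
  cy3 -> i3 (mulh.MUL) RAW+WAW r3
  cy4 -> i4 (sll.ALU) RAW r3
  cy5 -> i5+i6 (st.MEM or.ALU) pair
  cy6 -> i7+i8 (ld.MEM xor.ALU) pair
  cy7 -> i9 (st.MEM) no-port MEM/MEM
  cy8 -> i10 (st.MEM) no-port MEM/MEM
  cy9 -> i11+i12 (ld.MEM blt.BR) pair
  cy10 -> i13 (mul.MUL) tail

ISSUED = 5,6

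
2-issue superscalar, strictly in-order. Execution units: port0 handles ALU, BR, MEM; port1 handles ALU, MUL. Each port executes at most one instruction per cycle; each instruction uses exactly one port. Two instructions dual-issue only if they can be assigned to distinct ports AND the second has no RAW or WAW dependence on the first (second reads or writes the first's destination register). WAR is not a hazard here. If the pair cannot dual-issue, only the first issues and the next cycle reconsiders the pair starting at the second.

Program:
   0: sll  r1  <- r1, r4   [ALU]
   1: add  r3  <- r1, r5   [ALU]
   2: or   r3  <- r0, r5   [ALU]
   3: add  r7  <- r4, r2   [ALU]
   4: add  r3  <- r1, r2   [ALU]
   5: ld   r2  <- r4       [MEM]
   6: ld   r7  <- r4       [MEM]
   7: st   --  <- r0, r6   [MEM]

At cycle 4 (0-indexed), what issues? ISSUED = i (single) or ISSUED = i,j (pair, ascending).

  cy0 -> i0 (sll.ALU) RAW r1
  cy1 -> i1 (add.ALU) WAW r3
  cy2 -> i2,i3 (or.ALU+add.ALU) 2-wide
  cy3 -> i4,i5 (add.ALU+ld.MEM) 2-wide
  cy4 -> i6 (ld.MEM) no-port MEM/MEM
  cy5 -> i7 (st.MEM) tail

ISSUED = 6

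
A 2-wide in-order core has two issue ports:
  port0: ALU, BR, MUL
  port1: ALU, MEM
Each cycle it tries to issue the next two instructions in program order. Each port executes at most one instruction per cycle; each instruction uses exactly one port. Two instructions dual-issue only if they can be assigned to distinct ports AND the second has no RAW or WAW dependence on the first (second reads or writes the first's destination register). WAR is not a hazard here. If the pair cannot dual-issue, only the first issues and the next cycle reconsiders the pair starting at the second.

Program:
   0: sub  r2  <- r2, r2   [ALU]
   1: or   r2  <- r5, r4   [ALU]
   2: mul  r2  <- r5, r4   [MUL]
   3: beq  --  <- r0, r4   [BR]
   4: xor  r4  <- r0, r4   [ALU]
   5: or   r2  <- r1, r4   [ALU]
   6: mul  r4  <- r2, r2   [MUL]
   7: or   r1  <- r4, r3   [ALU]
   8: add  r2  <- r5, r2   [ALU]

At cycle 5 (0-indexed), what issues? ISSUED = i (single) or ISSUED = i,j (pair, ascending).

c0: i0 sub.ALU  WAW r2
c1: i1 or.ALU  WAW r2
c2: i2 mul.MUL  no-port MUL/BR
c3: i3,i4 beq.BR+xor.ALU  dual
c4: i5 or.ALU  RAW r2
c5: i6 mul.MUL  RAW r4
c6: i7,i8 or.ALU+add.ALU  dual

ISSUED = 6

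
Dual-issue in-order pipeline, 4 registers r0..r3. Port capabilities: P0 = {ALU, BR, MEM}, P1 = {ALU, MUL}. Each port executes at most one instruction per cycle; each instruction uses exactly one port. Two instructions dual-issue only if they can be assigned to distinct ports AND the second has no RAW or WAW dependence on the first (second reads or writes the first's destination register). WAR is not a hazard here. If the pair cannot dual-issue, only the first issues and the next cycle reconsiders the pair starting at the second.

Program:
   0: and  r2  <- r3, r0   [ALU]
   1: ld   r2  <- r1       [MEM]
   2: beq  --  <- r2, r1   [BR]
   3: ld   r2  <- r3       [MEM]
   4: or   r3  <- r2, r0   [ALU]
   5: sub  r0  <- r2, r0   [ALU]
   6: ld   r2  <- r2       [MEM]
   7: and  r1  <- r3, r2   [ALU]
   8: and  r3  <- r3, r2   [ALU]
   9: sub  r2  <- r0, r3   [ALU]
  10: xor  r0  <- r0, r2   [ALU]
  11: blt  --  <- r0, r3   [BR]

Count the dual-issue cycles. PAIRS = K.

PAIRS = 2

  cy0 -> i0 (and.ALU) WAW r2
  cy1 -> i1 (ld.MEM) no-port MEM/BR
  cy2 -> i2 (beq.BR) no-port BR/MEM
  cy3 -> i3 (ld.MEM) RAW r2
  cy4 -> i4/i5 (or.ALU;sub.ALU) dual
  cy5 -> i6 (ld.MEM) RAW r2
  cy6 -> i7/i8 (and.ALU;and.ALU) dual
  cy7 -> i9 (sub.ALU) RAW r2
  cy8 -> i10 (xor.ALU) RAW r0
  cy9 -> i11 (blt.BR) tail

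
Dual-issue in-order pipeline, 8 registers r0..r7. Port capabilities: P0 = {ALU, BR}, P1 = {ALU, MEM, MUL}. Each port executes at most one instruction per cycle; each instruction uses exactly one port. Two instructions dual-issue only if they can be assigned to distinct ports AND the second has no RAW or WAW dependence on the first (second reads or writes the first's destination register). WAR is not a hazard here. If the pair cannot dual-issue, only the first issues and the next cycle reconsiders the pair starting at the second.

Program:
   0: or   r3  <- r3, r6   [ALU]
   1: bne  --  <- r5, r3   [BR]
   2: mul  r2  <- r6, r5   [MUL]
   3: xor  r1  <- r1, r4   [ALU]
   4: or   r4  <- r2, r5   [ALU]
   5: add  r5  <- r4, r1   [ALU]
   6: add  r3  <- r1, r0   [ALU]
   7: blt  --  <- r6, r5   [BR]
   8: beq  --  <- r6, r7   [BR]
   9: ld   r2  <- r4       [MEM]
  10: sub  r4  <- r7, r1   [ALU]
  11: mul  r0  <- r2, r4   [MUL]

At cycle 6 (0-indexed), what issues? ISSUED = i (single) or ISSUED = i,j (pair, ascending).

#0 head=0: or i0 RAW r3
#1 head=1: bne mul i1,i2 pair
#2 head=3: xor or i3,i4 pair
#3 head=5: add add i5,i6 pair
#4 head=7: blt i7 no-port BR/BR
#5 head=8: beq ld i8,i9 pair
#6 head=10: sub i10 RAW r4
#7 head=11: mul i11 tail

ISSUED = 10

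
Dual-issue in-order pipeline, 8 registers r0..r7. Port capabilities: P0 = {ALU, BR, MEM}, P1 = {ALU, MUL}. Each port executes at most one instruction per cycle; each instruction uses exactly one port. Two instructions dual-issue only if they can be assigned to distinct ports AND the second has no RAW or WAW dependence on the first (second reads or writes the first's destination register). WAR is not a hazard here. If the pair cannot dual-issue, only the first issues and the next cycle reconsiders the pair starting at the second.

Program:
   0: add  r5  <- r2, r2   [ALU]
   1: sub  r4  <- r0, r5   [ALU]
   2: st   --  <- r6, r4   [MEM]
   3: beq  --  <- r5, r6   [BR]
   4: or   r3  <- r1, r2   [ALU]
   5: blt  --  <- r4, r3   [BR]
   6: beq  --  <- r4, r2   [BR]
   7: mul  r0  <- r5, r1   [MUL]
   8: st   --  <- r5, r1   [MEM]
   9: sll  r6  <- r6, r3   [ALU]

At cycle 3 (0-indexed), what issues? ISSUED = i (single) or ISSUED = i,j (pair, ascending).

ISSUED = 3,4

0. add @i0  | RAW r5
1. sub @i1  | RAW r4
2. st @i2  | no-port MEM/BR
3. beq+or @i3/i4  | dual
4. blt @i5  | no-port BR/BR
5. beq+mul @i6/i7  | dual
6. st+sll @i8/i9  | dual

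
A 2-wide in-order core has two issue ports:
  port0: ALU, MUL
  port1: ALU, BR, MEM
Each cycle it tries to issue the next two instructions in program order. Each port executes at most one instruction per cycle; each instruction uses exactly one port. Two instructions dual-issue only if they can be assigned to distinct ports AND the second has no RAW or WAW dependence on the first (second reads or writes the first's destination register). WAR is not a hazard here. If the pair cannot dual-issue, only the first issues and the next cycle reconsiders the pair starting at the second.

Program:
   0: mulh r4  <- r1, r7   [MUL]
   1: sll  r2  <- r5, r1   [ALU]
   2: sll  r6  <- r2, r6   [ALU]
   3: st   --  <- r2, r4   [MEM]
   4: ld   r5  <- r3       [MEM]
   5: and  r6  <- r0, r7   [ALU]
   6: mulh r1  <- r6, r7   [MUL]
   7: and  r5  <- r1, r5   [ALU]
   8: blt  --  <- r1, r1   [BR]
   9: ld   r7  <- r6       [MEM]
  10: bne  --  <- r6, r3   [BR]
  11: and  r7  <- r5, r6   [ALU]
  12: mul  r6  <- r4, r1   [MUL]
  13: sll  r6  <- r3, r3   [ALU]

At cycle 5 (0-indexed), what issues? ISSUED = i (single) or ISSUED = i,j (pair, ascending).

c0: i0/i1 mulh+sll  pair
c1: i2/i3 sll+st  pair
c2: i4/i5 ld+and  pair
c3: i6 mulh  RAW r1
c4: i7/i8 and+blt  pair
c5: i9 ld  no-port MEM/BR
c6: i10/i11 bne+and  pair
c7: i12 mul  WAW r6
c8: i13 sll  tail

ISSUED = 9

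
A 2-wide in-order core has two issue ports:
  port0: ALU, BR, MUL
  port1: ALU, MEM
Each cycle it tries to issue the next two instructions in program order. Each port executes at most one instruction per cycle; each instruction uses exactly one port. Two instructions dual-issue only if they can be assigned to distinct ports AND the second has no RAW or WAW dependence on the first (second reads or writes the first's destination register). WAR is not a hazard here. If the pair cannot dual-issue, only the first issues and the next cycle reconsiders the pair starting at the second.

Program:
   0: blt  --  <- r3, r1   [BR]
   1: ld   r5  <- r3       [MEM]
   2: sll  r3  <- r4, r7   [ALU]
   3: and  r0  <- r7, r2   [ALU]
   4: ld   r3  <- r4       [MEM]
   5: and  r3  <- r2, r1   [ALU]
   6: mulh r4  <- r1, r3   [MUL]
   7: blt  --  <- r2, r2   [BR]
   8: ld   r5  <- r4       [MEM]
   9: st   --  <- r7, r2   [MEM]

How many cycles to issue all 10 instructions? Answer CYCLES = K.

0. blt.BR ld.MEM @i0&i1  | dual
1. sll.ALU and.ALU @i2&i3  | dual
2. ld.MEM @i4  | WAW r3
3. and.ALU @i5  | RAW r3
4. mulh.MUL @i6  | no-port MUL/BR
5. blt.BR ld.MEM @i7&i8  | dual
6. st.MEM @i9  | tail

CYCLES = 7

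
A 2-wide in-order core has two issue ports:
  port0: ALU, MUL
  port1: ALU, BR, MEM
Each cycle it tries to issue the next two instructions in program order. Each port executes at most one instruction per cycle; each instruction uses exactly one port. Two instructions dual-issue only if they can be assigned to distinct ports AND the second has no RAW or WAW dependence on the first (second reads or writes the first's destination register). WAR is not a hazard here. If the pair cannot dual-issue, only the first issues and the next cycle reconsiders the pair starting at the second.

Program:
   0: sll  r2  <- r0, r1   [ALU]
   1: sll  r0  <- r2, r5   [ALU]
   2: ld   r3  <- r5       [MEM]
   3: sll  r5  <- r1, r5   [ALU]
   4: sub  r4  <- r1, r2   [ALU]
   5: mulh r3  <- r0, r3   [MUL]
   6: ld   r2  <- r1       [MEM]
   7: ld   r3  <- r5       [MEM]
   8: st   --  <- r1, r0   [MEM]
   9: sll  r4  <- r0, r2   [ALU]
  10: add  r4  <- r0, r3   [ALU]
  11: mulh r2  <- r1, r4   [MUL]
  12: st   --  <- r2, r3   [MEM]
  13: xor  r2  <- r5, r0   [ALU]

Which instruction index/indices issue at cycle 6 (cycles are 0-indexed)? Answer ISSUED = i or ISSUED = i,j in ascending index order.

#0 head=0: sll.ALU i0 RAW r2
#1 head=1: sll.ALU ld.MEM i1/i2 2-wide
#2 head=3: sll.ALU sub.ALU i3/i4 2-wide
#3 head=5: mulh.MUL ld.MEM i5/i6 2-wide
#4 head=7: ld.MEM i7 no-port MEM/MEM
#5 head=8: st.MEM sll.ALU i8/i9 2-wide
#6 head=10: add.ALU i10 RAW r4
#7 head=11: mulh.MUL i11 RAW r2
#8 head=12: st.MEM xor.ALU i12/i13 2-wide

ISSUED = 10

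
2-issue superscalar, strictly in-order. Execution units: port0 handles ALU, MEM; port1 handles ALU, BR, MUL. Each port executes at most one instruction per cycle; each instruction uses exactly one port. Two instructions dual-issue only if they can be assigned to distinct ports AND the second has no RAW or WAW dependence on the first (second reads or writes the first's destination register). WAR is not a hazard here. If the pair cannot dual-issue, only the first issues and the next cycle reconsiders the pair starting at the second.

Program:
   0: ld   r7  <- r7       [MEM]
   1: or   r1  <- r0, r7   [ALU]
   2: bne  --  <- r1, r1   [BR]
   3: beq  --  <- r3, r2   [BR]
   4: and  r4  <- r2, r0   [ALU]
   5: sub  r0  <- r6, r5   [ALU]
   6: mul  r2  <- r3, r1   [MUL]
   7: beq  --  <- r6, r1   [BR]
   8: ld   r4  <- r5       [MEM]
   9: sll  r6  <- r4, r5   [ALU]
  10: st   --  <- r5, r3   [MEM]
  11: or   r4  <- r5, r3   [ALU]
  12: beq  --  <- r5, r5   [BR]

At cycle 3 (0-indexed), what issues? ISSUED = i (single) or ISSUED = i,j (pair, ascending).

ISSUED = 3,4

[0] i0  ld  -- RAW r7
[1] i1  or  -- RAW r1
[2] i2  bne  -- no-port BR/BR
[3] i3,i4  beq and  -- dual
[4] i5,i6  sub mul  -- dual
[5] i7,i8  beq ld  -- dual
[6] i9,i10  sll st  -- dual
[7] i11,i12  or beq  -- dual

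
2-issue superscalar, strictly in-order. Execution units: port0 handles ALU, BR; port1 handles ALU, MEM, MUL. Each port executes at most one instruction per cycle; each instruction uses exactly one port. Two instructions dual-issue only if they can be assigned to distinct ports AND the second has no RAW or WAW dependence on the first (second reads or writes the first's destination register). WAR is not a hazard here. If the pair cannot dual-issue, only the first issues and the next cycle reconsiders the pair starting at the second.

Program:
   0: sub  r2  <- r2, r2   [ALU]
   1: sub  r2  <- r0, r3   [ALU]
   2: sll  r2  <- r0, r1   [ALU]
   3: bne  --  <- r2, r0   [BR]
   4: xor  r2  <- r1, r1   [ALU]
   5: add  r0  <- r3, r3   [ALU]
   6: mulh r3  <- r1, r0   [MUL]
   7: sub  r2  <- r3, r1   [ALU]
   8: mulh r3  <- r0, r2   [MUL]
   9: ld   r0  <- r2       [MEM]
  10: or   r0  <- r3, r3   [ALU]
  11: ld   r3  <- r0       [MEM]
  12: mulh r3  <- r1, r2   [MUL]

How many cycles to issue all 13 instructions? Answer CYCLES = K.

CYCLES = 12

t=0 i0:sub ; WAW r2
t=1 i1:sub ; WAW r2
t=2 i2:sll ; RAW r2
t=3 i3&i4:bne+xor ; 2-wide
t=4 i5:add ; RAW r0
t=5 i6:mulh ; RAW r3
t=6 i7:sub ; RAW r2
t=7 i8:mulh ; no-port MUL/MEM
t=8 i9:ld ; WAW r0
t=9 i10:or ; RAW r0
t=10 i11:ld ; no-port MEM/MUL
t=11 i12:mulh ; tail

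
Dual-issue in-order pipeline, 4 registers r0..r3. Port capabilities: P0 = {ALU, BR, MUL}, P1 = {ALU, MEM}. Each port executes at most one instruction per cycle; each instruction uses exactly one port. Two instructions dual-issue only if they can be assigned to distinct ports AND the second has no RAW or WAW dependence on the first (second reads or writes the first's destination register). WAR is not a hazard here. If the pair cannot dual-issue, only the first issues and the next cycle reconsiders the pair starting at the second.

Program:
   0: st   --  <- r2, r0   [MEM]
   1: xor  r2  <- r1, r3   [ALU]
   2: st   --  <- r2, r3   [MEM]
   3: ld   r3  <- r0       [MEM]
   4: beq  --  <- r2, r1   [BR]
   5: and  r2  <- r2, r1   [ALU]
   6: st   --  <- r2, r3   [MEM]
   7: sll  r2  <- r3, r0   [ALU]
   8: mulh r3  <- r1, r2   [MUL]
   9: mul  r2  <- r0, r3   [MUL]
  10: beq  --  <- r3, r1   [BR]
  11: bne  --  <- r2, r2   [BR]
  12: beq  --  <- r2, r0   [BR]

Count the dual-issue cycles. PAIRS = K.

  cy0 -> i0&i1 (st.MEM;xor.ALU) 2-wide
  cy1 -> i2 (st.MEM) no-port MEM/MEM
  cy2 -> i3&i4 (ld.MEM;beq.BR) 2-wide
  cy3 -> i5 (and.ALU) RAW r2
  cy4 -> i6&i7 (st.MEM;sll.ALU) 2-wide
  cy5 -> i8 (mulh.MUL) no-port MUL/MUL
  cy6 -> i9 (mul.MUL) no-port MUL/BR
  cy7 -> i10 (beq.BR) no-port BR/BR
  cy8 -> i11 (bne.BR) no-port BR/BR
  cy9 -> i12 (beq.BR) tail

PAIRS = 3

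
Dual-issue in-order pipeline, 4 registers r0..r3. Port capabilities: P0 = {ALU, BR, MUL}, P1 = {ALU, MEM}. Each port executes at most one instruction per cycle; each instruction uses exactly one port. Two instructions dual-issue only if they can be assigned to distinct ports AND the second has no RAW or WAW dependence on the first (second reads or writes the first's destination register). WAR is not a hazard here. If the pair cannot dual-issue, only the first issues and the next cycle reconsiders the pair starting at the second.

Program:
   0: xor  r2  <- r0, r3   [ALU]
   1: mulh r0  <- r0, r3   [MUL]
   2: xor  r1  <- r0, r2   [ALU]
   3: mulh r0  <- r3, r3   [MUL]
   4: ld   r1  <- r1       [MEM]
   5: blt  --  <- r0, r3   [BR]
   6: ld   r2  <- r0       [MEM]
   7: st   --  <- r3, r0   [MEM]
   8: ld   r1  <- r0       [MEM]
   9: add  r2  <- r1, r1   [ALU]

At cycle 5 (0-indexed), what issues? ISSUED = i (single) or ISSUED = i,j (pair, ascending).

ISSUED = 8

[0] i0/i1  xor.ALU/mulh.MUL  -- pair
[1] i2/i3  xor.ALU/mulh.MUL  -- pair
[2] i4/i5  ld.MEM/blt.BR  -- pair
[3] i6  ld.MEM  -- no-port MEM/MEM
[4] i7  st.MEM  -- no-port MEM/MEM
[5] i8  ld.MEM  -- RAW r1
[6] i9  add.ALU  -- tail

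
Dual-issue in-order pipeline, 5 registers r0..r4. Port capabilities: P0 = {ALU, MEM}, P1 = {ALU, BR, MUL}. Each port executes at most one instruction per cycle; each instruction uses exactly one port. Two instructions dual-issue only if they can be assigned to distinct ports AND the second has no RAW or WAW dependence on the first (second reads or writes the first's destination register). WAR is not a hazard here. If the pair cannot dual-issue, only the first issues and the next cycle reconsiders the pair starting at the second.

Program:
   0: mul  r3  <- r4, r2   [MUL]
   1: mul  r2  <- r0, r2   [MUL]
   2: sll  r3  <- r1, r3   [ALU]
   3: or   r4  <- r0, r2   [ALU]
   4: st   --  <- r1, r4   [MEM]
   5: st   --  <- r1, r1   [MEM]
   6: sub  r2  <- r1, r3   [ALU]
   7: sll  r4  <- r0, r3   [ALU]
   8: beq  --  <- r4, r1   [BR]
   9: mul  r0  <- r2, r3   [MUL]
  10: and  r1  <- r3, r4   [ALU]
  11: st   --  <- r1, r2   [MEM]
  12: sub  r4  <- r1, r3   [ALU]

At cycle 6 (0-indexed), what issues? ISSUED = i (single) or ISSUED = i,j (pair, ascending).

[0] i0  mul.MUL  -- no-port MUL/MUL
[1] i1/i2  mul.MUL;sll.ALU  -- dual
[2] i3  or.ALU  -- RAW r4
[3] i4  st.MEM  -- no-port MEM/MEM
[4] i5/i6  st.MEM;sub.ALU  -- dual
[5] i7  sll.ALU  -- RAW r4
[6] i8  beq.BR  -- no-port BR/MUL
[7] i9/i10  mul.MUL;and.ALU  -- dual
[8] i11/i12  st.MEM;sub.ALU  -- dual

ISSUED = 8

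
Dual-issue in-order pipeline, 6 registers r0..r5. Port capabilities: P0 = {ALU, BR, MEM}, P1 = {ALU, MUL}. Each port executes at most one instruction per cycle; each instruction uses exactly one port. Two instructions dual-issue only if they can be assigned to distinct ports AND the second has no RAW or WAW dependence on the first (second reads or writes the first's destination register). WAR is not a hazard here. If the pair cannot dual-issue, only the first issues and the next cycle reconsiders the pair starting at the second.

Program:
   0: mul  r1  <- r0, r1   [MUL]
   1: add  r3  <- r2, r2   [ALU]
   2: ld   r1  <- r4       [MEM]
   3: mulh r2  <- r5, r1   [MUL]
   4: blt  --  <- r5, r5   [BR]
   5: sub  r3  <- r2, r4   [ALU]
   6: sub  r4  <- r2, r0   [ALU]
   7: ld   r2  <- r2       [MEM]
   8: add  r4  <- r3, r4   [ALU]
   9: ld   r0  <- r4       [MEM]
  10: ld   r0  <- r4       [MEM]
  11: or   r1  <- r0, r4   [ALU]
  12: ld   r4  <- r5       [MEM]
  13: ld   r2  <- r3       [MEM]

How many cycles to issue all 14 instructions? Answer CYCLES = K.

CYCLES = 9

t=0 i0&i1:mul.MUL/add.ALU ; dual
t=1 i2:ld.MEM ; RAW r1
t=2 i3&i4:mulh.MUL/blt.BR ; dual
t=3 i5&i6:sub.ALU/sub.ALU ; dual
t=4 i7&i8:ld.MEM/add.ALU ; dual
t=5 i9:ld.MEM ; no-port MEM/MEM
t=6 i10:ld.MEM ; RAW r0
t=7 i11&i12:or.ALU/ld.MEM ; dual
t=8 i13:ld.MEM ; tail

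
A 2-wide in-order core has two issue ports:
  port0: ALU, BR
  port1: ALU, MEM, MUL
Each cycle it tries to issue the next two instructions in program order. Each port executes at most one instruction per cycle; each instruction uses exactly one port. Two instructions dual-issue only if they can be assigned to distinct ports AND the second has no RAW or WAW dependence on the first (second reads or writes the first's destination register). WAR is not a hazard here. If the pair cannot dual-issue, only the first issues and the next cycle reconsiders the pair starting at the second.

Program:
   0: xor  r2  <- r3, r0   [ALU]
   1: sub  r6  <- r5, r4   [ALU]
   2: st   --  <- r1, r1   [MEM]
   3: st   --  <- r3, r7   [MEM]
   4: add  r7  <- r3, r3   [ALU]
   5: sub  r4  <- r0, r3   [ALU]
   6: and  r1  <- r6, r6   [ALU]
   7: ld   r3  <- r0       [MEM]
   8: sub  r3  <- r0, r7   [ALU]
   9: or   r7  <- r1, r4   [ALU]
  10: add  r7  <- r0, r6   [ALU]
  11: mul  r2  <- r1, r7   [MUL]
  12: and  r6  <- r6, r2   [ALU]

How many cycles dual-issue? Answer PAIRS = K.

PAIRS = 4

[0] i0+i1  xor.ALU/sub.ALU  -- pair
[1] i2  st.MEM  -- no-port MEM/MEM
[2] i3+i4  st.MEM/add.ALU  -- pair
[3] i5+i6  sub.ALU/and.ALU  -- pair
[4] i7  ld.MEM  -- WAW r3
[5] i8+i9  sub.ALU/or.ALU  -- pair
[6] i10  add.ALU  -- RAW r7
[7] i11  mul.MUL  -- RAW r2
[8] i12  and.ALU  -- tail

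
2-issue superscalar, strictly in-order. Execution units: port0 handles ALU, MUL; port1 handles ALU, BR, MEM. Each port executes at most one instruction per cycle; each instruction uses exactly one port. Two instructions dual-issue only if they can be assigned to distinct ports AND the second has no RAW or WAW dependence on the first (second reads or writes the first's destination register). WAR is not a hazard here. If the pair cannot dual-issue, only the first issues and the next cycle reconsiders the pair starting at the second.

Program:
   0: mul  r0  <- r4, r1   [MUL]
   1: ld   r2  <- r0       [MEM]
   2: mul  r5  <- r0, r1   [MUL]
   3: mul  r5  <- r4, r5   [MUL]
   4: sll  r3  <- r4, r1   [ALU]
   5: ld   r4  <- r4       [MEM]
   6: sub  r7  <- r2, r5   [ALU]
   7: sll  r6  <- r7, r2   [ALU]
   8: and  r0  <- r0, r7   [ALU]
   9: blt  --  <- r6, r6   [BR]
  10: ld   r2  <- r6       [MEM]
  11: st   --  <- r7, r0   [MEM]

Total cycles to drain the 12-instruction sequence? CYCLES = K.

CYCLES = 8

#0 head=0: mul i0 RAW r0
#1 head=1: ld;mul i1+i2 dual
#2 head=3: mul;sll i3+i4 dual
#3 head=5: ld;sub i5+i6 dual
#4 head=7: sll;and i7+i8 dual
#5 head=9: blt i9 no-port BR/MEM
#6 head=10: ld i10 no-port MEM/MEM
#7 head=11: st i11 tail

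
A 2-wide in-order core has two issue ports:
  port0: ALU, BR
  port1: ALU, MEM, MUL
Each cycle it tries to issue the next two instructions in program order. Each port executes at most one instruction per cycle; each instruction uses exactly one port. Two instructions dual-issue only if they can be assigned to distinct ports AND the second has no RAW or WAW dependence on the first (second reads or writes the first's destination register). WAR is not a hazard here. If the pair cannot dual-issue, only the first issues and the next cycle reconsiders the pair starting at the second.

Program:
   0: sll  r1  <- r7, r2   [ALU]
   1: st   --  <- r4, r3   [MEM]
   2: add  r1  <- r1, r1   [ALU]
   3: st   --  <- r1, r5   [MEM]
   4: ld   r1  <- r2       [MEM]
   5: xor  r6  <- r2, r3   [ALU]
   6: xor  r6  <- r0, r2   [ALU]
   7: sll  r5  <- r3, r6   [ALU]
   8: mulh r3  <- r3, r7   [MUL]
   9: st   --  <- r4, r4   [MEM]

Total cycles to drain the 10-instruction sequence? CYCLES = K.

c0: i0+i1 sll.ALU+st.MEM  2-wide
c1: i2 add.ALU  RAW r1
c2: i3 st.MEM  no-port MEM/MEM
c3: i4+i5 ld.MEM+xor.ALU  2-wide
c4: i6 xor.ALU  RAW r6
c5: i7+i8 sll.ALU+mulh.MUL  2-wide
c6: i9 st.MEM  tail

CYCLES = 7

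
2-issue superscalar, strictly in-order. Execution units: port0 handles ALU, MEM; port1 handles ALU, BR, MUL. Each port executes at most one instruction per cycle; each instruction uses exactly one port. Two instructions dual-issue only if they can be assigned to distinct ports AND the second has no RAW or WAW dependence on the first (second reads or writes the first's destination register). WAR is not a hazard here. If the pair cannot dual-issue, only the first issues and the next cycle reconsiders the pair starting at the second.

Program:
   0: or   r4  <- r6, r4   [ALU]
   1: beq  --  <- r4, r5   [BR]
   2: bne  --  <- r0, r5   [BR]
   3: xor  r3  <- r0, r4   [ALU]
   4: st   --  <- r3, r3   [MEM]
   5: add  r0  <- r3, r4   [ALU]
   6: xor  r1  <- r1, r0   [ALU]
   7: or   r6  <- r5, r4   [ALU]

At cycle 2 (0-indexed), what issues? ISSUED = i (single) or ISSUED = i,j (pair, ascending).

#0 head=0: or i0 RAW r4
#1 head=1: beq i1 no-port BR/BR
#2 head=2: bne;xor i2+i3 dual
#3 head=4: st;add i4+i5 dual
#4 head=6: xor;or i6+i7 dual

ISSUED = 2,3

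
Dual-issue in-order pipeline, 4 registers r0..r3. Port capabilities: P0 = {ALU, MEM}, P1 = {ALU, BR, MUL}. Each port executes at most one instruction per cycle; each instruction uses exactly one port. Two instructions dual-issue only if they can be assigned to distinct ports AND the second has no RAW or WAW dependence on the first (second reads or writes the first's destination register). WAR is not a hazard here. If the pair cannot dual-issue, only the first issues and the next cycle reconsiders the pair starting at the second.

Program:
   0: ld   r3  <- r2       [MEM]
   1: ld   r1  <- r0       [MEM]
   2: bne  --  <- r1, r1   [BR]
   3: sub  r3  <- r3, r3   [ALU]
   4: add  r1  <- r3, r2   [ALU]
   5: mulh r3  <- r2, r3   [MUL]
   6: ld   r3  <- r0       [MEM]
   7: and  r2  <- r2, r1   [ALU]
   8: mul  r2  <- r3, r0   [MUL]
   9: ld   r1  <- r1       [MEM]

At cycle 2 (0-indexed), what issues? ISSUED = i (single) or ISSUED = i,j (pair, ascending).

c0: i0 ld  no-port MEM/MEM
c1: i1 ld  RAW r1
c2: i2+i3 bne;sub  2-wide
c3: i4+i5 add;mulh  2-wide
c4: i6+i7 ld;and  2-wide
c5: i8+i9 mul;ld  2-wide

ISSUED = 2,3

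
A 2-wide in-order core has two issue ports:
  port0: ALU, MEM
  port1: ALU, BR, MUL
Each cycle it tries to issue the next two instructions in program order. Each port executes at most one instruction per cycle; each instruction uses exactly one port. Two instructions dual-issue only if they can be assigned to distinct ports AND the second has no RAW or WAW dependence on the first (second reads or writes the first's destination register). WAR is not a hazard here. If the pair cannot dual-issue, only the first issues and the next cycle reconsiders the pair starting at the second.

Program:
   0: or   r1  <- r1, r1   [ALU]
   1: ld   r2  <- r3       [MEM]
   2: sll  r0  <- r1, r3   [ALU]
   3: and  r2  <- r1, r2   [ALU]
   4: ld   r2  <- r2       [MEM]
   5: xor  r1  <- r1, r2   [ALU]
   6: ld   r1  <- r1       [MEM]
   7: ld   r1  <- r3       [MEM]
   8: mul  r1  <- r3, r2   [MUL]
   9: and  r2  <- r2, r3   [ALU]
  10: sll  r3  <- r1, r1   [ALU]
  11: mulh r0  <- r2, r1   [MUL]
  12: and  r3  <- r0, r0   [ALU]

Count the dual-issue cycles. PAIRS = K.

0. or.ALU ld.MEM @i0,i1  | 2-wide
1. sll.ALU and.ALU @i2,i3  | 2-wide
2. ld.MEM @i4  | RAW r2
3. xor.ALU @i5  | RAW+WAW r1
4. ld.MEM @i6  | no-port MEM/MEM
5. ld.MEM @i7  | WAW r1
6. mul.MUL and.ALU @i8,i9  | 2-wide
7. sll.ALU mulh.MUL @i10,i11  | 2-wide
8. and.ALU @i12  | tail

PAIRS = 4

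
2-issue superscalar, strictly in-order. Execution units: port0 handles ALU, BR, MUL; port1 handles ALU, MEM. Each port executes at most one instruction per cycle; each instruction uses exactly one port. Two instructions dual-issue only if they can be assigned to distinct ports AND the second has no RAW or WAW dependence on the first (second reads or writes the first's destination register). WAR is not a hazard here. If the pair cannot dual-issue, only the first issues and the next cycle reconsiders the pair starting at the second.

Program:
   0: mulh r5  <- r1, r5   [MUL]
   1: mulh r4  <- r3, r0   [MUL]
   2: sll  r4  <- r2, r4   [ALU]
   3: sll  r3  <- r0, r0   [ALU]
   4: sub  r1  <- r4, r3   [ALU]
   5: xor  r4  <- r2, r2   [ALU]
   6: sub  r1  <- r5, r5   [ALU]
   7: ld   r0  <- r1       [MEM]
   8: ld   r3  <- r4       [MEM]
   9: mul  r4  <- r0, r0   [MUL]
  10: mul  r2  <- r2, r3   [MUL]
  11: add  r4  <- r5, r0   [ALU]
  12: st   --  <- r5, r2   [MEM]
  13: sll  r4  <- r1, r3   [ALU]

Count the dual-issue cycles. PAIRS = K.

PAIRS = 5

c0: i0 mulh  no-port MUL/MUL
c1: i1 mulh  RAW+WAW r4
c2: i2+i3 sll;sll  dual
c3: i4+i5 sub;xor  dual
c4: i6 sub  RAW r1
c5: i7 ld  no-port MEM/MEM
c6: i8+i9 ld;mul  dual
c7: i10+i11 mul;add  dual
c8: i12+i13 st;sll  dual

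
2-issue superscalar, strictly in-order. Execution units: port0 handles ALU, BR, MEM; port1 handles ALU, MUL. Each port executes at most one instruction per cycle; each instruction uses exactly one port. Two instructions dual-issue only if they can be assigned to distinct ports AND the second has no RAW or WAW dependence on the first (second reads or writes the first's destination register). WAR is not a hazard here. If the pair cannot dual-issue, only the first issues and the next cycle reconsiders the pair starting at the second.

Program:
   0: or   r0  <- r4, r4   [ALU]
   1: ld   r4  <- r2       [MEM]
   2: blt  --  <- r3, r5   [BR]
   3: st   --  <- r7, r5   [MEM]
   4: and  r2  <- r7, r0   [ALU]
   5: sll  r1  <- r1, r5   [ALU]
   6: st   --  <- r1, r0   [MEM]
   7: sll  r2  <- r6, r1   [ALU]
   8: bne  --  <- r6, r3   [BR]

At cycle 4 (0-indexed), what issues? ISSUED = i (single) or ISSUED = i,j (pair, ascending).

ISSUED = 6,7

#0 head=0: or.ALU ld.MEM i0+i1 pair
#1 head=2: blt.BR i2 no-port BR/MEM
#2 head=3: st.MEM and.ALU i3+i4 pair
#3 head=5: sll.ALU i5 RAW r1
#4 head=6: st.MEM sll.ALU i6+i7 pair
#5 head=8: bne.BR i8 tail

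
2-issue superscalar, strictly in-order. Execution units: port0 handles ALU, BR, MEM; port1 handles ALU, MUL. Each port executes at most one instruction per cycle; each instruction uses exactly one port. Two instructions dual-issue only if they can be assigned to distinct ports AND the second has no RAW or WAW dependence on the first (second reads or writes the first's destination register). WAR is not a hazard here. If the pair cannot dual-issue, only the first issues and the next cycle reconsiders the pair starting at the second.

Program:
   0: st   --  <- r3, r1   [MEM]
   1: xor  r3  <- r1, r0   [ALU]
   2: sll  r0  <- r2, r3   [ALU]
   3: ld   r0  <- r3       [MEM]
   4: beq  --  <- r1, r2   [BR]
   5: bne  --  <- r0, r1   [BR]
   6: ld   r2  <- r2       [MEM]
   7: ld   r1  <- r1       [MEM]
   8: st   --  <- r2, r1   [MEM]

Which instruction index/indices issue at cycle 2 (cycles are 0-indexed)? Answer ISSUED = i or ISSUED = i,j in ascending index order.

ISSUED = 3

t=0 i0+i1:st;xor ; 2-wide
t=1 i2:sll ; WAW r0
t=2 i3:ld ; no-port MEM/BR
t=3 i4:beq ; no-port BR/BR
t=4 i5:bne ; no-port BR/MEM
t=5 i6:ld ; no-port MEM/MEM
t=6 i7:ld ; no-port MEM/MEM
t=7 i8:st ; tail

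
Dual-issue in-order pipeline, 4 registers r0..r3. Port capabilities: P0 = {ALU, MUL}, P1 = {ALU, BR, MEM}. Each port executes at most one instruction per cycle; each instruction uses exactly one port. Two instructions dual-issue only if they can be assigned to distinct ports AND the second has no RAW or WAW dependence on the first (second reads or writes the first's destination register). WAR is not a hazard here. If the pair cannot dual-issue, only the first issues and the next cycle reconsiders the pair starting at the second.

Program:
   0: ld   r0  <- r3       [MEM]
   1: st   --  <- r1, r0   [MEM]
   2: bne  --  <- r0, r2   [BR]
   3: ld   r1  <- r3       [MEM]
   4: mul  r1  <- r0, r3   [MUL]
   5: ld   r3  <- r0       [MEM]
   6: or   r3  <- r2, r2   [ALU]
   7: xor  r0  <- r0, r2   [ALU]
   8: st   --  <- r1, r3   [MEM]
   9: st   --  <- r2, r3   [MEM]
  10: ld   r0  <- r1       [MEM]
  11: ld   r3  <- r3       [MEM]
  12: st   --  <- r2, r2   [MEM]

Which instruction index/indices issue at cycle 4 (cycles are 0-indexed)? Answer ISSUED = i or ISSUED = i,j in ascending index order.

ISSUED = 4,5

0. ld @i0  | no-port MEM/MEM
1. st @i1  | no-port MEM/BR
2. bne @i2  | no-port BR/MEM
3. ld @i3  | WAW r1
4. mul/ld @i4,i5  | dual
5. or/xor @i6,i7  | dual
6. st @i8  | no-port MEM/MEM
7. st @i9  | no-port MEM/MEM
8. ld @i10  | no-port MEM/MEM
9. ld @i11  | no-port MEM/MEM
10. st @i12  | tail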